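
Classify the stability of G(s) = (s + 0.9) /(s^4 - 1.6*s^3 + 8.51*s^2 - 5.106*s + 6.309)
Denominator: s^4 - 1.6*s^3 + 8.51*s^2 - 5.106*s + 6.309 = (s^2 - s + 7.01)(s^2 - 0.6*s + 0.9). Poles: 0.3 + 0.9j, 0.3 - 0.9j, 0.5 + 2.6j, 0.5 - 2.6j. Unstable (4 pole(s) in RHP)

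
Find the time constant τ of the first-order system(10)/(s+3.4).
First-order system: τ = -1/pole. Pole = -3.4. τ = -1/(-3.4) = 0.2941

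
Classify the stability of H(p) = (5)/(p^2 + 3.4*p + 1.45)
Denominator: p^2 + 3.4*p + 1.45 = (p + 2.9)(p + 0.5). Poles: -0.5, -2.9. Stable (all poles in LHP)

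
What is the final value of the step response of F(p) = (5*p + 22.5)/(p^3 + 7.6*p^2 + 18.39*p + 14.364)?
FVT: lim_{t→∞} y(t) = lim_{p→0} p*Y(p) where Y(p) = F(p)/p.
= lim_{p→0} F(p) = F(0) = num(0)/den(0) = 22.5/14.364 = 1.566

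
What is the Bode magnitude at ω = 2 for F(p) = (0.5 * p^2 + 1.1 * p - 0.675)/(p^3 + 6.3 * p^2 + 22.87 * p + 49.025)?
Substitute p = j*2: F(j2) = 0.00968711 + 0.0769951j.
|F(j2)| = sqrt(Re² + Im²) = 0.0776.
20*log₁₀(0.0776) = -22.20 dB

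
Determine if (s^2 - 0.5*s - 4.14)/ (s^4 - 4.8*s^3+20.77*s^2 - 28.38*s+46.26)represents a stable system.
Denominator: s^4 - 4.8*s^3 + 20.77*s^2 - 28.38*s + 46.26 = (s^2 - 1.2*s + 3.6)(s^2 - 3.6*s + 12.85). Poles: 0.6 + 1.8j, 0.6 - 1.8j, 1.8 + 3.1j, 1.8 - 3.1j. All Re(p)<0: No (unstable)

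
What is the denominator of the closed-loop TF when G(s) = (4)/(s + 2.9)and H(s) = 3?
Characteristic poly = G_den * H_den + G_num * H_num = (s + 2.9) + (12) = s + 14.9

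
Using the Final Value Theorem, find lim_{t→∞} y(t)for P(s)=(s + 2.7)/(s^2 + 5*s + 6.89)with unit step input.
FVT: lim_{t→∞} y(t) = lim_{s→0} s*Y(s) where Y(s) = P(s)/s.
= lim_{s→0} P(s) = P(0) = num(0)/den(0) = 2.7/6.89 = 0.3919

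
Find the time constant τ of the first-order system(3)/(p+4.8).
First-order system: τ = -1/pole. Pole = -4.8. τ = -1/(-4.8) = 0.2083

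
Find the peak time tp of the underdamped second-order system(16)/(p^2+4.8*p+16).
Standard form: ωn²/(p²+2ζωn·p+ωn²) → ωn = 4, ζ = 0.6.
ωd = ωn·√(1-ζ²) = 4·√(1-0.6²) = 3.2.
tp = π/ωd = π/3.2 = 0.9817 s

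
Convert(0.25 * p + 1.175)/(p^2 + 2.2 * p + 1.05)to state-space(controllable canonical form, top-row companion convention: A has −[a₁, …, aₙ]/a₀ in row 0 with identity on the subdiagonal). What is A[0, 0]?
Reachable canonical form for den = p^2 + 2.2*p + 1.05: top row of A = -[a₁,a₂,...,aₙ]/a₀, ones on the subdiagonal, zeros elsewhere.
A = [[-2.2, -1.05], [1, 0]].
A[0,0] = -2.2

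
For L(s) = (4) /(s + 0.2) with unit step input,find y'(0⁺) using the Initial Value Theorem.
IVT: y'(0⁺) = lim_{s→∞} s²·Y(s) = lim_{s→∞} s·L(s).
deg(num) = 0, deg(den) = 1, relative degree = 1, so s·L(s) → (leading num)/(leading den) = 4/1 = 4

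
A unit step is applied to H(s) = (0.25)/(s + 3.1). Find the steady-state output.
FVT: lim_{t→∞} y(t) = lim_{s→0} s*Y(s) where Y(s) = H(s)/s.
= lim_{s→0} H(s) = H(0) = num(0)/den(0) = 0.25/3.1 = 0.08065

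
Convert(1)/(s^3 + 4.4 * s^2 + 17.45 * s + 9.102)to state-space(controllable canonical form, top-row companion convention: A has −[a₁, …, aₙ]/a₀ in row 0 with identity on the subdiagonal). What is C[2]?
Reachable canonical form: C = numerator coefficients (right-aligned, zero-padded to length n).
num = 1, C = [[0, 0, 1]].
C[2] = 1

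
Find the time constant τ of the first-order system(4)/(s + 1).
First-order system: τ = -1/pole. Pole = -1. τ = -1/(-1) = 1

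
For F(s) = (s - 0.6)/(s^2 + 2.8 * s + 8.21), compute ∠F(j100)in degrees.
Substitute s = j*100: F(j100) = 0.000340242 - 0.00999868j.
∠F(j100) = atan2(Im, Re) = atan2(-0.00999868, 0.000340242) = -88.05°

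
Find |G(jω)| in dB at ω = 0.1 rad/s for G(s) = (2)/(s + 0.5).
Substitute s = j*0.1: G(j0.1) = 3.84615 - 0.769231j.
|G(j0.1)| = sqrt(Re² + Im²) = 3.922.
20*log₁₀(3.922) = 11.87 dB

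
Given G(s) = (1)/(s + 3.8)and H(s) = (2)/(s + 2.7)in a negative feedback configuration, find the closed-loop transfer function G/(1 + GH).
Closed-loop T = G/(1+GH).
Numerator: G_num * H_den = s + 2.7.
Denominator: G_den * H_den + G_num * H_num = (s^2 + 6.5*s + 10.26) + (2) = s^2 + 6.5*s + 12.26.
T(s) = (s + 2.7)/(s^2 + 6.5*s + 12.26)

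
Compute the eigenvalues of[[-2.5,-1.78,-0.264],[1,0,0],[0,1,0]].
Eigenvalues solve det(λI - A) = 0.
Characteristic polynomial: λ^3 + 2.5*λ^2 + 1.78*λ + 0.264 = 0.
Factor: (λ + 0.2)(λ + 1.2)(λ + 1.1) = 0.
Roots: -0.2, -1.1, -1.2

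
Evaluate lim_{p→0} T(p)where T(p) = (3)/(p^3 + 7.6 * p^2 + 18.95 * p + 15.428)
DC gain = T(0) = num(0)/den(0) = 3/15.428 = 0.1945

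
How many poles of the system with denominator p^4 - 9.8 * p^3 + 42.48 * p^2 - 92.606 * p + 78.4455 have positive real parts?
p^4 - 9.8*p^3 + 42.48*p^2 - 92.606*p + 78.4455 = (p - 2.1)(p - 3.1)(p^2 - 4.6*p + 12.05). Poles: 2.1, 2.3 + 2.6j, 2.3 - 2.6j, 3.1. RHP poles (Re>0): 4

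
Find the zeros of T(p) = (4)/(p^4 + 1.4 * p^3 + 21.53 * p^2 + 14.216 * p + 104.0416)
Numerator is a nonzero constant (4) → Zeros: none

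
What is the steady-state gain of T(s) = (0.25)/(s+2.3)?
DC gain = T(0) = num(0)/den(0) = 0.25/2.3 = 0.1087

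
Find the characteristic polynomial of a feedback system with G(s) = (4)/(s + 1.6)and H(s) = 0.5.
Characteristic poly = G_den * H_den + G_num * H_num = (s + 1.6) + (2) = s + 3.6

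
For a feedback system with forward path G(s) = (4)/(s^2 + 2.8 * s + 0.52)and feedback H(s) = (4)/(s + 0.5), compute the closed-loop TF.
Closed-loop T = G/(1+GH).
Numerator: G_num * H_den = 4*s + 2.
Denominator: G_den * H_den + G_num * H_num = (s^3 + 3.3*s^2 + 1.92*s + 0.26) + (16) = s^3 + 3.3*s^2 + 1.92*s + 16.26.
T(s) = (4*s + 2)/(s^3 + 3.3*s^2 + 1.92*s + 16.26)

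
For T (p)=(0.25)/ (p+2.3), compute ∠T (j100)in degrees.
Substitute p = j*100: T(j100) = 5.74696e-05 - 0.00249868j.
∠T(j100) = atan2(Im, Re) = atan2(-0.00249868, 5.74696e-05) = -88.68°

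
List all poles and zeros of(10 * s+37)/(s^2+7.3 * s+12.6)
Set denominator = 0: s^2 + 7.3*s + 12.6 = (s + 4.5)(s + 2.8) = 0 → Poles: -2.8, -4.5
Set numerator = 0: 10*s + 37 = 0 → Zeros: -3.7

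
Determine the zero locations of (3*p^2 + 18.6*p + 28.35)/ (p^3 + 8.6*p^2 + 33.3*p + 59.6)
Set numerator = 0: 3*p^2 + 18.6*p + 28.35 = 3*(p + 2.7)(p + 3.5) = 0 → Zeros: -2.7, -3.5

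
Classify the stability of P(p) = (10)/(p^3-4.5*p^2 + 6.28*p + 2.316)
Denominator: p^3 - 4.5*p^2 + 6.28*p + 2.316 = (p + 0.3)(p^2 - 4.8*p + 7.72). Poles: -0.3, 2.4 + 1.4j, 2.4 - 1.4j. Unstable (2 pole(s) in RHP)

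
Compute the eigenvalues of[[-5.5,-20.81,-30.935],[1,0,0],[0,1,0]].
Eigenvalues solve det(λI - A) = 0.
Characteristic polynomial: λ^3 + 5.5*λ^2 + 20.81*λ + 30.935 = 0.
Factor: (λ + 2.3)(λ^2 + 3.2*λ + 13.45) = 0.
Roots: -1.6 + 3.3j, -1.6 - 3.3j, -2.3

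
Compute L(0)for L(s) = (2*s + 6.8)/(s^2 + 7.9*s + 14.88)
DC gain = L(0) = num(0)/den(0) = 6.8/14.88 = 0.457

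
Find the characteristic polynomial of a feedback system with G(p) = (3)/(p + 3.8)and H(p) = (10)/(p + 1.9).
Characteristic poly = G_den * H_den + G_num * H_num = (p^2 + 5.7*p + 7.22) + (30) = p^2 + 5.7*p + 37.22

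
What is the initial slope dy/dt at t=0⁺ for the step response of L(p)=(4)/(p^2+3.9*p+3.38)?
IVT: y'(0⁺) = lim_{p→∞} p²·Y(p) = lim_{p→∞} p·L(p).
deg(num) = 0, deg(den) = 2, relative degree = 2 ≥ 2, so p·L(p) → 0. Initial slope = 0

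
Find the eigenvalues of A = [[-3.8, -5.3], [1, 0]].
Eigenvalues solve det(λI - A) = 0.
Characteristic polynomial: λ^2 + 3.8*λ + 5.3 = 0.
Roots: -1.9 + 1.3j, -1.9 - 1.3j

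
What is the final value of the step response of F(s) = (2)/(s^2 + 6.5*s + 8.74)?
FVT: lim_{t→∞} y(t) = lim_{s→0} s*Y(s) where Y(s) = F(s)/s.
= lim_{s→0} F(s) = F(0) = num(0)/den(0) = 2/8.74 = 0.2288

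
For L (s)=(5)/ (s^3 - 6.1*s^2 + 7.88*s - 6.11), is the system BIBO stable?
Denominator: s^3 - 6.1*s^2 + 7.88*s - 6.11 = (s - 4.7)(s^2 - 1.4*s + 1.3). Poles: 0.7 + 0.9j, 0.7 - 0.9j, 4.7. All Re(p)<0: No (unstable)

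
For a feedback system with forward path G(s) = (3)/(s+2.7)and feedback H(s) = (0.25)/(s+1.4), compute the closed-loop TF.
Closed-loop T = G/(1+GH).
Numerator: G_num * H_den = 3*s + 4.2.
Denominator: G_den * H_den + G_num * H_num = (s^2 + 4.1*s + 3.78) + (0.75) = s^2 + 4.1*s + 4.53.
T(s) = (3*s + 4.2)/(s^2 + 4.1*s + 4.53)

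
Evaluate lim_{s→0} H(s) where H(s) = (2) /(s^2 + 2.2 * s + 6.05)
DC gain = H(0) = num(0)/den(0) = 2/6.05 = 0.3306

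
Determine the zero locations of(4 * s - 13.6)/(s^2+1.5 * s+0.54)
Set numerator = 0: 4*s - 13.6 = 0 → Zeros: 3.4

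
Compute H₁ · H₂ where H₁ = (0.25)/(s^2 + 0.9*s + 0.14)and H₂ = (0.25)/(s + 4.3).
Series: H = H₁ · H₂ = (n₁·n₂)/(d₁·d₂).
Num: n₁·n₂ = 0.0625. Den: d₁·d₂ = s^3 + 5.2*s^2 + 4.01*s + 0.602.
H(s) = (0.0625)/(s^3 + 5.2*s^2 + 4.01*s + 0.602)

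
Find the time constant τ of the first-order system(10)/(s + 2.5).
First-order system: τ = -1/pole. Pole = -2.5. τ = -1/(-2.5) = 0.4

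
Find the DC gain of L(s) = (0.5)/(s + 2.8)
DC gain = L(0) = num(0)/den(0) = 0.5/2.8 = 0.1786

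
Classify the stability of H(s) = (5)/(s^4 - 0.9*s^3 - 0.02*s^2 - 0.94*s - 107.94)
Denominator: s^4 - 0.9*s^3 - 0.02*s^2 - 0.94*s - 107.94 = (s - 3.5)(s + 3)(s^2 - 0.4*s + 10.28). Poles: -3, 0.2 + 3.2j, 0.2 - 3.2j, 3.5. Unstable (3 pole(s) in RHP)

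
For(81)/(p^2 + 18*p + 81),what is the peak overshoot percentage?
Standard form: ωn²/(p²+2ζωn·p+ωn²) → ωn = 9, ζ = 1.
ζ ≥ 1, so the response is non-oscillatory: peak overshoot = 0%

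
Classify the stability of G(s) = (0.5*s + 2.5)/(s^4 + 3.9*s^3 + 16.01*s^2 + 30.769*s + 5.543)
Denominator: s^4 + 3.9*s^3 + 16.01*s^2 + 30.769*s + 5.543 = (s + 2.3)(s + 0.2)(s^2 + 1.4*s + 12.05). Poles: -0.2, -0.7 + 3.4j, -0.7 - 3.4j, -2.3. Stable (all poles in LHP)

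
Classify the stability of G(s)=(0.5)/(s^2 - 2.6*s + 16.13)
Denominator: s^2 - 2.6*s + 16.13. Poles: 1.3 + 3.8j, 1.3 - 3.8j. Unstable (2 pole(s) in RHP)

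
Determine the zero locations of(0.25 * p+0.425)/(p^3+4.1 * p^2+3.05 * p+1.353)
Set numerator = 0: 0.25*p + 0.425 = 0 → Zeros: -1.7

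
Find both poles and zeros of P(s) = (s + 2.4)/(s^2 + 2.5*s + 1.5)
Set denominator = 0: s^2 + 2.5*s + 1.5 = (s + 1)(s + 1.5) = 0 → Poles: -1, -1.5
Set numerator = 0: s + 2.4 = 0 → Zeros: -2.4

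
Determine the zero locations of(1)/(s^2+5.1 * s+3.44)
Numerator is a nonzero constant (1) → Zeros: none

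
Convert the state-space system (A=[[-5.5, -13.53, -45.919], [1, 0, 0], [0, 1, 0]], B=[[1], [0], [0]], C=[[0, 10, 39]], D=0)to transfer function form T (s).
T(s) = C(sI - A)⁻¹B + D.
Characteristic polynomial det(sI - A) = s^3 + 5.5*s^2 + 13.53*s + 45.919.
Numerator from C·adj(sI-A)·B + D·det(sI-A) = 10*s + 39.
T(s) = (10*s + 39)/(s^3 + 5.5*s^2 + 13.53*s + 45.919)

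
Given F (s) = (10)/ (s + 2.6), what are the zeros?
Numerator is a nonzero constant (10) → Zeros: none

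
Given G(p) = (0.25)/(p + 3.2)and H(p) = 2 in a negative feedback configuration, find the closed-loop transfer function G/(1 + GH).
Closed-loop T = G/(1+GH).
Numerator: G_num * H_den = 0.25.
Denominator: G_den * H_den + G_num * H_num = (p + 3.2) + (0.5) = p + 3.7.
T(p) = (0.25)/(p + 3.7)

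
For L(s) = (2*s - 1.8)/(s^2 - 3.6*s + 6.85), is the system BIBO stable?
Denominator: s^2 - 3.6*s + 6.85. Poles: 1.8 + 1.9j, 1.8 - 1.9j. All Re(p)<0: No (unstable)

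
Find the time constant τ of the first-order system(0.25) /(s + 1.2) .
First-order system: τ = -1/pole. Pole = -1.2. τ = -1/(-1.2) = 0.8333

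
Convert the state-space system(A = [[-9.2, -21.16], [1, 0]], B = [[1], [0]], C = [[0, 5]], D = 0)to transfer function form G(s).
G(s) = C(sI - A)⁻¹B + D.
Characteristic polynomial det(sI - A) = s^2 + 9.2*s + 21.16.
Numerator from C·adj(sI-A)·B + D·det(sI-A) = 5.
G(s) = (5)/(s^2 + 9.2*s + 21.16)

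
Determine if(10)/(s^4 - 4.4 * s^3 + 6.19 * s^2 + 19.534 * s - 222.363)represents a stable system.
Denominator: s^4 - 4.4*s^3 + 6.19*s^2 + 19.534*s - 222.363 = (s + 3.1)(s - 4.5)(s^2 - 3*s + 15.94). Poles: -3.1, 1.5 + 3.7j, 1.5 - 3.7j, 4.5. All Re(p)<0: No (unstable)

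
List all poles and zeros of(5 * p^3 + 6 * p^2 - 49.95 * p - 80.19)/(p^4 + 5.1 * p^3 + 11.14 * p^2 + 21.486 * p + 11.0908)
Set denominator = 0: p^4 + 5.1*p^3 + 11.14*p^2 + 21.486*p + 11.0908 = (p + 0.7)(p + 3.4)(p^2 + p + 4.66) = 0 → Poles: -0.5 + 2.1j, -0.5 - 2.1j, -0.7, -3.4
Set numerator = 0: 5*p^3 + 6*p^2 - 49.95*p - 80.19 = 5*(p + 1.8)(p - 3.3)(p + 2.7) = 0 → Zeros: -1.8, -2.7, 3.3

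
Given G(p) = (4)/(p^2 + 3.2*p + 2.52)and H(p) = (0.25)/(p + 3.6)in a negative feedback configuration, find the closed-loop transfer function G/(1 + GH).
Closed-loop T = G/(1+GH).
Numerator: G_num * H_den = 4*p + 14.4.
Denominator: G_den * H_den + G_num * H_num = (p^3 + 6.8*p^2 + 14.04*p + 9.072) + (1) = p^3 + 6.8*p^2 + 14.04*p + 10.072.
T(p) = (4*p + 14.4)/(p^3 + 6.8*p^2 + 14.04*p + 10.072)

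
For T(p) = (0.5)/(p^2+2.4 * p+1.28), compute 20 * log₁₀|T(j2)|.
Substitute p = j*2: T(j2) = -0.0446804 - 0.0788478j.
|T(j2)| = sqrt(Re² + Im²) = 0.09063.
20*log₁₀(0.09063) = -20.85 dB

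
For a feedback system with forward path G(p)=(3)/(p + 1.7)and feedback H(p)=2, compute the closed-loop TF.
Closed-loop T = G/(1+GH).
Numerator: G_num * H_den = 3.
Denominator: G_den * H_den + G_num * H_num = (p + 1.7) + (6) = p + 7.7.
T(p) = (3)/(p + 7.7)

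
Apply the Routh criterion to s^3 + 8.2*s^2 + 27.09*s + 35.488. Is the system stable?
Routh array:
s^3: [1, 27.09]; s^2: [8.2, 35.488]; s^1: [22.7622]; s^0: [35.488]
First column: [1, 8.2, 22.7622, 35.488]. Sign changes = 0.
Yes, stable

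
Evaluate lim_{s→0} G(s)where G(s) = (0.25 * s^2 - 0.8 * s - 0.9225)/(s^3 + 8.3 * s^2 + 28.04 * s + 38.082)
DC gain = G(0) = num(0)/den(0) = -0.9225/38.082 = -0.02422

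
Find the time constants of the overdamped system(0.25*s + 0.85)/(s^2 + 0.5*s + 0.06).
Overdamped: real poles at -0.2, -0.3. τ = -1/pole → τ₁ = 5, τ₂ = 3.333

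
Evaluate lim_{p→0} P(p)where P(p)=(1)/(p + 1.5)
DC gain = P(0) = num(0)/den(0) = 1/1.5 = 0.6667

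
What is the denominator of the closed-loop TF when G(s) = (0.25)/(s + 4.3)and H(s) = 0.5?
Characteristic poly = G_den * H_den + G_num * H_num = (s + 4.3) + (0.125) = s + 4.425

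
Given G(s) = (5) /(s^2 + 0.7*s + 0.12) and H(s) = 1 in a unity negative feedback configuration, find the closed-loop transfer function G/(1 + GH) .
Closed-loop T = G/(1+GH).
Numerator: G_num * H_den = 5.
Denominator: G_den * H_den + G_num * H_num = (s^2 + 0.7*s + 0.12) + (5) = s^2 + 0.7*s + 5.12.
T(s) = (5)/(s^2 + 0.7*s + 5.12)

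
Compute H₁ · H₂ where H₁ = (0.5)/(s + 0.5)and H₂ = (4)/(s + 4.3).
Series: H = H₁ · H₂ = (n₁·n₂)/(d₁·d₂).
Num: n₁·n₂ = 2. Den: d₁·d₂ = s^2 + 4.8*s + 2.15.
H(s) = (2)/(s^2 + 4.8*s + 2.15)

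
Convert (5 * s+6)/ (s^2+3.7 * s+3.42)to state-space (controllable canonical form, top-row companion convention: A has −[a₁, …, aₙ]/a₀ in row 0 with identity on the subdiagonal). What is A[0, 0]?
Reachable canonical form for den = s^2 + 3.7*s + 3.42: top row of A = -[a₁,a₂,...,aₙ]/a₀, ones on the subdiagonal, zeros elsewhere.
A = [[-3.7, -3.42], [1, 0]].
A[0,0] = -3.7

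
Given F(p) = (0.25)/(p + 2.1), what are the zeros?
Numerator is a nonzero constant (0.25) → Zeros: none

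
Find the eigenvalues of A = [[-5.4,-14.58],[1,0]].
Eigenvalues solve det(λI - A) = 0.
Characteristic polynomial: λ^2 + 5.4*λ + 14.58 = 0.
Roots: -2.7 + 2.7j, -2.7 - 2.7j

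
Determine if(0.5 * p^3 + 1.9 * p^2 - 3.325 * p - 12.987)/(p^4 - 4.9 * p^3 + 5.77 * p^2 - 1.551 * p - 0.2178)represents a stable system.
Denominator: p^4 - 4.9*p^3 + 5.77*p^2 - 1.551*p - 0.2178 = (p - 0.6)(p - 1.1)(p + 0.1)(p - 3.3). Poles: -0.1, 0.6, 1.1, 3.3. All Re(p)<0: No (unstable)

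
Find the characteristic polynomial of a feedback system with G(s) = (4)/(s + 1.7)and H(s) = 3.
Characteristic poly = G_den * H_den + G_num * H_num = (s + 1.7) + (12) = s + 13.7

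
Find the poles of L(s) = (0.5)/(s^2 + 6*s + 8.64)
Set denominator = 0: s^2 + 6*s + 8.64 = (s + 2.4)(s + 3.6) = 0 → Poles: -2.4, -3.6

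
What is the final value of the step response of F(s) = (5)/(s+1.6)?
FVT: lim_{t→∞} y(t) = lim_{s→0} s*Y(s) where Y(s) = F(s)/s.
= lim_{s→0} F(s) = F(0) = num(0)/den(0) = 5/1.6 = 3.125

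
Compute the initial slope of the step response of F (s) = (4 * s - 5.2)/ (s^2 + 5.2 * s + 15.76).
IVT: y'(0⁺) = lim_{s→∞} s²·Y(s) = lim_{s→∞} s·F(s).
deg(num) = 1, deg(den) = 2, relative degree = 1, so s·F(s) → (leading num)/(leading den) = 4/1 = 4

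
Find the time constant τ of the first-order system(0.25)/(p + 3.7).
First-order system: τ = -1/pole. Pole = -3.7. τ = -1/(-3.7) = 0.2703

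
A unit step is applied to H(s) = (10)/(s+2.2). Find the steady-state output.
FVT: lim_{t→∞} y(t) = lim_{s→0} s*Y(s) where Y(s) = H(s)/s.
= lim_{s→0} H(s) = H(0) = num(0)/den(0) = 10/2.2 = 4.545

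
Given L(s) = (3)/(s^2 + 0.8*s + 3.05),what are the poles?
Set denominator = 0: s^2 + 0.8*s + 3.05 = 0 → Poles: -0.4 + 1.7j, -0.4 - 1.7j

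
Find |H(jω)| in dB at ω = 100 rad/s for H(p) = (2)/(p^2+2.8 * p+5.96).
Substitute p = j*100: H(j100) = -0.000199962 - 5.60228e-06j.
|H(j100)| = sqrt(Re² + Im²) = 0.0002.
20*log₁₀(0.0002) = -73.98 dB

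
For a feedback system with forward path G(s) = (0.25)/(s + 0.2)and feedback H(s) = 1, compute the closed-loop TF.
Closed-loop T = G/(1+GH).
Numerator: G_num * H_den = 0.25.
Denominator: G_den * H_den + G_num * H_num = (s + 0.2) + (0.25) = s + 0.45.
T(s) = (0.25)/(s + 0.45)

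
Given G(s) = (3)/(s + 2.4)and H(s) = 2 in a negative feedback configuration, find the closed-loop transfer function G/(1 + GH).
Closed-loop T = G/(1+GH).
Numerator: G_num * H_den = 3.
Denominator: G_den * H_den + G_num * H_num = (s + 2.4) + (6) = s + 8.4.
T(s) = (3)/(s + 8.4)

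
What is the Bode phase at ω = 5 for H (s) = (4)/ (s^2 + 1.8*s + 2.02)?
Substitute s = j*5: H(j5) = -0.150916 - 0.0591055j.
∠H(j5) = atan2(Im, Re) = atan2(-0.0591055, -0.150916) = -158.61°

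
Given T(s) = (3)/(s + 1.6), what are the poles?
Set denominator = 0: s + 1.6 = 0 → Poles: -1.6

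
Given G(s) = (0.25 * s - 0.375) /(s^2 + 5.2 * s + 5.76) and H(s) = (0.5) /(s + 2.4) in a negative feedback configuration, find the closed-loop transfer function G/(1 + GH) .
Closed-loop T = G/(1+GH).
Numerator: G_num * H_den = 0.25*s^2 + 0.225*s - 0.9.
Denominator: G_den * H_den + G_num * H_num = (s^3 + 7.6*s^2 + 18.24*s + 13.824) + (0.125*s - 0.1875) = s^3 + 7.6*s^2 + 18.365*s + 13.6365.
T(s) = (0.25*s^2 + 0.225*s - 0.9)/(s^3 + 7.6*s^2 + 18.365*s + 13.6365)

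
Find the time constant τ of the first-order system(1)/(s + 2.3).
First-order system: τ = -1/pole. Pole = -2.3. τ = -1/(-2.3) = 0.4348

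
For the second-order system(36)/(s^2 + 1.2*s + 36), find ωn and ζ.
Standard form: ωn²/(s²+2ζωn·s+ωn²).
const=36=ωn² → ωn=6, s coeff=1.2=2ζωn → ζ=0.1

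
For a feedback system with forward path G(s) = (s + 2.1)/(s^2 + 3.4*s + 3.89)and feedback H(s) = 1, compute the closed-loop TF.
Closed-loop T = G/(1+GH).
Numerator: G_num * H_den = s + 2.1.
Denominator: G_den * H_den + G_num * H_num = (s^2 + 3.4*s + 3.89) + (s + 2.1) = s^2 + 4.4*s + 5.99.
T(s) = (s + 2.1)/(s^2 + 4.4*s + 5.99)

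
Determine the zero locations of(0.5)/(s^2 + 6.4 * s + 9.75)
Numerator is a nonzero constant (0.5) → Zeros: none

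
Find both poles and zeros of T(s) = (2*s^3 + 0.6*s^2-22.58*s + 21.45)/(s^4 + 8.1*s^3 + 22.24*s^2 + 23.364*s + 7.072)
Set denominator = 0: s^4 + 8.1*s^3 + 22.24*s^2 + 23.364*s + 7.072 = (s + 1.6)(s + 0.5)(s + 3.4)(s + 2.6) = 0 → Poles: -0.5, -1.6, -2.6, -3.4
Set numerator = 0: 2*s^3 + 0.6*s^2 - 22.58*s + 21.45 = 2*(s - 1.1)(s + 3.9)(s - 2.5) = 0 → Zeros: -3.9, 1.1, 2.5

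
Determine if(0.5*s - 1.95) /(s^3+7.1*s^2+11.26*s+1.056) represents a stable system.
Denominator: s^3 + 7.1*s^2 + 11.26*s + 1.056 = (s + 4.8)(s + 0.1)(s + 2.2). Poles: -0.1, -2.2, -4.8. All Re(p)<0: Yes (stable)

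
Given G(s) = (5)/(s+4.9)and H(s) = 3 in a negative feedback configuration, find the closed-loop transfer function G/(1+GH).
Closed-loop T = G/(1+GH).
Numerator: G_num * H_den = 5.
Denominator: G_den * H_den + G_num * H_num = (s + 4.9) + (15) = s + 19.9.
T(s) = (5)/(s + 19.9)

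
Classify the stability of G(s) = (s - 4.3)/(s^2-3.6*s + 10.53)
Denominator: s^2 - 3.6*s + 10.53. Poles: 1.8 + 2.7j, 1.8 - 2.7j. Unstable (2 pole(s) in RHP)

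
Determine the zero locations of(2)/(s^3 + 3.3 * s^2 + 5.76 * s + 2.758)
Numerator is a nonzero constant (2) → Zeros: none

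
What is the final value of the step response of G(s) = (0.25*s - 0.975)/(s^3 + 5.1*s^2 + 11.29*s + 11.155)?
FVT: lim_{t→∞} y(t) = lim_{s→0} s*Y(s) where Y(s) = G(s)/s.
= lim_{s→0} G(s) = G(0) = num(0)/den(0) = -0.975/11.155 = -0.0874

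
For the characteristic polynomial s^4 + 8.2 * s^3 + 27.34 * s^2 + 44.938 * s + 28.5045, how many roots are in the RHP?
s^4 + 8.2*s^3 + 27.34*s^2 + 44.938*s + 28.5045 = (s + 3.1)(s + 1.5)(s^2 + 3.6*s + 6.13). Poles: -1.5, -1.8 + 1.7j, -1.8 - 1.7j, -3.1. RHP poles (Re>0): 0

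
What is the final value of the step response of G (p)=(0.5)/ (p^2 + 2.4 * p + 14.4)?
FVT: lim_{t→∞} y(t) = lim_{p→0} p*Y(p) where Y(p) = G(p)/p.
= lim_{p→0} G(p) = G(0) = num(0)/den(0) = 0.5/14.4 = 0.03472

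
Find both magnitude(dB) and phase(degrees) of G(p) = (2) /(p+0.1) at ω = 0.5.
Substitute p = j*0.5: G(j0.5) = 0.769231 - 3.84615j.
|G| = 20*log₁₀(sqrt(Re²+Im²)) = 11.87 dB.
∠G = atan2(Im, Re) = -78.69°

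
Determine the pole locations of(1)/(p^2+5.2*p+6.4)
Set denominator = 0: p^2 + 5.2*p + 6.4 = (p + 2)(p + 3.2) = 0 → Poles: -2, -3.2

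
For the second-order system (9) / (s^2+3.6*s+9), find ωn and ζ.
Standard form: ωn²/(s²+2ζωn·s+ωn²).
const=9=ωn² → ωn=3, s coeff=3.6=2ζωn → ζ=0.6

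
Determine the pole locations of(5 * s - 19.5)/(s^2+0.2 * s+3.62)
Set denominator = 0: s^2 + 0.2*s + 3.62 = 0 → Poles: -0.1 + 1.9j, -0.1 - 1.9j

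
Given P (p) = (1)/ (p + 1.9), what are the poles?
Set denominator = 0: p + 1.9 = 0 → Poles: -1.9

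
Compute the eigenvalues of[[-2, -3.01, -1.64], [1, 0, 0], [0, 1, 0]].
Eigenvalues solve det(λI - A) = 0.
Characteristic polynomial: λ^3 + 2*λ^2 + 3.01*λ + 1.64 = 0.
Factor: (λ + 0.8)(λ^2 + 1.2*λ + 2.05) = 0.
Roots: -0.6 + 1.3j, -0.6 - 1.3j, -0.8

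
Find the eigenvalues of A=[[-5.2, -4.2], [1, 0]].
Eigenvalues solve det(λI - A) = 0.
Characteristic polynomial: λ^2 + 5.2*λ + 4.2 = 0.
Factor: (λ + 1)(λ + 4.2) = 0.
Roots: -1, -4.2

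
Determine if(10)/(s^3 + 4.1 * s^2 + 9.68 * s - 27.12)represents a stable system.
Denominator: s^3 + 4.1*s^2 + 9.68*s - 27.12 = (s - 1.5)(s^2 + 5.6*s + 18.08). Poles: -2.8 + 3.2j, -2.8 - 3.2j, 1.5. All Re(p)<0: No (unstable)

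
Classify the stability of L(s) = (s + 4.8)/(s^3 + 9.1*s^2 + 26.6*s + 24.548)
Denominator: s^3 + 9.1*s^2 + 26.6*s + 24.548 = (s + 3.4)(s + 1.9)(s + 3.8). Poles: -1.9, -3.4, -3.8. Stable (all poles in LHP)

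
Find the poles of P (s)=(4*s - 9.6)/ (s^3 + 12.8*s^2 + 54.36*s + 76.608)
Set denominator = 0: s^3 + 12.8*s^2 + 54.36*s + 76.608 = (s + 4.2)(s + 3.8)(s + 4.8) = 0 → Poles: -3.8, -4.2, -4.8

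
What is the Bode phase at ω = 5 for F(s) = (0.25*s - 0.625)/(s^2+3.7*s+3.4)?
Substitute s = j*5: F(j5) = 0.0452826 - 0.0190867j.
∠F(j5) = atan2(Im, Re) = atan2(-0.0190867, 0.0452826) = -22.86°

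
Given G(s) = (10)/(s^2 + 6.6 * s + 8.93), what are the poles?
Set denominator = 0: s^2 + 6.6*s + 8.93 = (s + 1.9)(s + 4.7) = 0 → Poles: -1.9, -4.7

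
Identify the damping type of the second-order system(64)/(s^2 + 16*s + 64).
Standard form: ωn²/(s²+2ζωn·s+ωn²) gives ωn=8, ζ=1.
Critically damped (ζ = 1)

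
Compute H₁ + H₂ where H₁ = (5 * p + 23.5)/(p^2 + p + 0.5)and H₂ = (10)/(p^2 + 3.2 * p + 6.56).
Parallel: H = H₁ + H₂ = (n₁·d₂ + n₂·d₁)/(d₁·d₂).
n₁·d₂ = 5*p^3 + 39.5*p^2 + 108*p + 154.16. n₂·d₁ = 10*p^2 + 10*p + 5. Sum = 5*p^3 + 49.5*p^2 + 118*p + 159.16. d₁·d₂ = p^4 + 4.2*p^3 + 10.26*p^2 + 8.16*p + 3.28.
H(p) = (5*p^3 + 49.5*p^2 + 118*p + 159.16)/(p^4 + 4.2*p^3 + 10.26*p^2 + 8.16*p + 3.28)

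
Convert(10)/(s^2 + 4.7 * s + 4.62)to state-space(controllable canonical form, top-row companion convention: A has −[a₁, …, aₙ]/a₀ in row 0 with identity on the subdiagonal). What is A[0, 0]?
Reachable canonical form for den = s^2 + 4.7*s + 4.62: top row of A = -[a₁,a₂,...,aₙ]/a₀, ones on the subdiagonal, zeros elsewhere.
A = [[-4.7, -4.62], [1, 0]].
A[0,0] = -4.7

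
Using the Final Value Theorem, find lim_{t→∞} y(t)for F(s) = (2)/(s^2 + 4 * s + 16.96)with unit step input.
FVT: lim_{t→∞} y(t) = lim_{s→0} s*Y(s) where Y(s) = F(s)/s.
= lim_{s→0} F(s) = F(0) = num(0)/den(0) = 2/16.96 = 0.1179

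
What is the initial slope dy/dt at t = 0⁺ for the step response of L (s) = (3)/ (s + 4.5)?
IVT: y'(0⁺) = lim_{s→∞} s²·Y(s) = lim_{s→∞} s·L(s).
deg(num) = 0, deg(den) = 1, relative degree = 1, so s·L(s) → (leading num)/(leading den) = 3/1 = 3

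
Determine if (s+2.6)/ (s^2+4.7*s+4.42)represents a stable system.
Denominator: s^2 + 4.7*s + 4.42 = (s + 3.4)(s + 1.3). Poles: -1.3, -3.4. All Re(p)<0: Yes (stable)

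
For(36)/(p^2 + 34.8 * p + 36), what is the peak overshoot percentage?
Standard form: ωn²/(p²+2ζωn·p+ωn²) → ωn = 6, ζ = 2.9.
ζ ≥ 1, so the response is non-oscillatory: peak overshoot = 0%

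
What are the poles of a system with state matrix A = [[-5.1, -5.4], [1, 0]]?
Eigenvalues solve det(λI - A) = 0.
Characteristic polynomial: λ^2 + 5.1*λ + 5.4 = 0.
Factor: (λ + 3.6)(λ + 1.5) = 0.
Roots: -1.5, -3.6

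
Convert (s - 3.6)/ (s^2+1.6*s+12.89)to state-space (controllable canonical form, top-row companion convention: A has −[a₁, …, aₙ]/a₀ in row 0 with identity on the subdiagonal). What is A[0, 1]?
Reachable canonical form for den = s^2 + 1.6*s + 12.89: top row of A = -[a₁,a₂,...,aₙ]/a₀, ones on the subdiagonal, zeros elsewhere.
A = [[-1.6, -12.89], [1, 0]].
A[0,1] = -12.89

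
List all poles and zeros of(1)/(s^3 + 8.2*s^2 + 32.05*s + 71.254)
Set denominator = 0: s^3 + 8.2*s^2 + 32.05*s + 71.254 = (s + 4.6)(s^2 + 3.6*s + 15.49) = 0 → Poles: -1.8 + 3.5j, -1.8 - 3.5j, -4.6
Numerator is a nonzero constant (1) → Zeros: none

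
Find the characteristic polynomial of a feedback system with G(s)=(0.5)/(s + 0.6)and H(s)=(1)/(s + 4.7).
Characteristic poly = G_den * H_den + G_num * H_num = (s^2 + 5.3*s + 2.82) + (0.5) = s^2 + 5.3*s + 3.32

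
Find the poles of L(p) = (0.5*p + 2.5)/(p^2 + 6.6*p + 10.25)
Set denominator = 0: p^2 + 6.6*p + 10.25 = (p + 4.1)(p + 2.5) = 0 → Poles: -2.5, -4.1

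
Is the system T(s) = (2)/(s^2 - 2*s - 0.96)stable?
Denominator: s^2 - 2*s - 0.96 = (s - 2.4)(s + 0.4). Poles: -0.4, 2.4. All Re(p)<0: No (unstable)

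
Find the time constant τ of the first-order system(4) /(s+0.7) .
First-order system: τ = -1/pole. Pole = -0.7. τ = -1/(-0.7) = 1.429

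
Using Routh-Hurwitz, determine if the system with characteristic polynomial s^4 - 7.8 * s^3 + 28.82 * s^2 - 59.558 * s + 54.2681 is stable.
Routh array:
s^4: [1, 28.82, 54.2681]; s^3: [-7.8, -59.558]; s^2: [21.1844, 54.2681]; s^1: [-39.5767]; s^0: [54.2681]
First column: [1, -7.8, 21.1844, -39.5767, 54.2681]. Sign changes = 4.
No, unstable (4 RHP root(s))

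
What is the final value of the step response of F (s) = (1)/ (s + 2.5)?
FVT: lim_{t→∞} y(t) = lim_{s→0} s*Y(s) where Y(s) = F(s)/s.
= lim_{s→0} F(s) = F(0) = num(0)/den(0) = 1/2.5 = 0.4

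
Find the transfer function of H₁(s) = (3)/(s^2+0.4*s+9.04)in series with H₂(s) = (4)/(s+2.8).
Series: H = H₁ · H₂ = (n₁·n₂)/(d₁·d₂).
Num: n₁·n₂ = 12. Den: d₁·d₂ = s^3 + 3.2*s^2 + 10.16*s + 25.312.
H(s) = (12)/(s^3 + 3.2*s^2 + 10.16*s + 25.312)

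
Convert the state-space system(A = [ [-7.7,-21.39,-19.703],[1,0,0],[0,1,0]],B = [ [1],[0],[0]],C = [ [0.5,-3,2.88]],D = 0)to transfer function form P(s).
P(s) = C(sI - A)⁻¹B + D.
Characteristic polynomial det(sI - A) = s^3 + 7.7*s^2 + 21.39*s + 19.703.
Numerator from C·adj(sI-A)·B + D·det(sI-A) = 0.5*s^2 - 3*s + 2.88.
P(s) = (0.5*s^2 - 3*s + 2.88)/(s^3 + 7.7*s^2 + 21.39*s + 19.703)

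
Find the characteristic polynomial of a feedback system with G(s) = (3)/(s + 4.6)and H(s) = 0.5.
Characteristic poly = G_den * H_den + G_num * H_num = (s + 4.6) + (1.5) = s + 6.1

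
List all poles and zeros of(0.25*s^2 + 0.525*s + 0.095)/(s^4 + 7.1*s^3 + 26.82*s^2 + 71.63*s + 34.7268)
Set denominator = 0: s^4 + 7.1*s^3 + 26.82*s^2 + 71.63*s + 34.7268 = (s + 0.6)(s + 4.3)(s^2 + 2.2*s + 13.46) = 0 → Poles: -0.6, -1.1 + 3.5j, -1.1 - 3.5j, -4.3
Set numerator = 0: 0.25*s^2 + 0.525*s + 0.095 = 0.25*(s + 0.2)(s + 1.9) = 0 → Zeros: -0.2, -1.9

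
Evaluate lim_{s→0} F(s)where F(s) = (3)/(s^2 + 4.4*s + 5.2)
DC gain = F(0) = num(0)/den(0) = 3/5.2 = 0.5769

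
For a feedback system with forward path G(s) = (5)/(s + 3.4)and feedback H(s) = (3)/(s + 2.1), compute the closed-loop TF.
Closed-loop T = G/(1+GH).
Numerator: G_num * H_den = 5*s + 10.5.
Denominator: G_den * H_den + G_num * H_num = (s^2 + 5.5*s + 7.14) + (15) = s^2 + 5.5*s + 22.14.
T(s) = (5*s + 10.5)/(s^2 + 5.5*s + 22.14)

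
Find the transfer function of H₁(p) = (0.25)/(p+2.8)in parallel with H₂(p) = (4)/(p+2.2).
Parallel: H = H₁ + H₂ = (n₁·d₂ + n₂·d₁)/(d₁·d₂).
n₁·d₂ = 0.25*p + 0.55. n₂·d₁ = 4*p + 11.2. Sum = 4.25*p + 11.75. d₁·d₂ = p^2 + 5*p + 6.16.
H(p) = (4.25*p + 11.75)/(p^2 + 5*p + 6.16)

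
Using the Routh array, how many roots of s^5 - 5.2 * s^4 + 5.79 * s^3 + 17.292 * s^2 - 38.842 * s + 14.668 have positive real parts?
Routh array:
s^5: [1, 5.79, -38.842]; s^4: [-5.2, 17.292, 14.668]; s^3: [9.11538, -36.0212]; s^2: [-3.25682, 14.668]; s^1: [5.03245]; s^0: [14.668]
First column: [1, -5.2, 9.11538, -3.25682, 5.03245, 14.668]. Sign changes = RHP roots = 4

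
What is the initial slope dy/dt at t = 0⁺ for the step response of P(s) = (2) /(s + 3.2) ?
IVT: y'(0⁺) = lim_{s→∞} s²·Y(s) = lim_{s→∞} s·P(s).
deg(num) = 0, deg(den) = 1, relative degree = 1, so s·P(s) → (leading num)/(leading den) = 2/1 = 2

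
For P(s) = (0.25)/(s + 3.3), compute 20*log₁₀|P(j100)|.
Substitute s = j*100: P(j100) = 8.24103e-05 - 0.00249728j.
|P(j100)| = sqrt(Re² + Im²) = 0.002499.
20*log₁₀(0.002499) = -52.05 dB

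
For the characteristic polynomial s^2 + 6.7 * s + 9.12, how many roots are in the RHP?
s^2 + 6.7*s + 9.12 = (s + 1.9)(s + 4.8). Poles: -1.9, -4.8. RHP poles (Re>0): 0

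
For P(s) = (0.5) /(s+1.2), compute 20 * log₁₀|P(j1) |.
Substitute s = j*1: P(j1) = 0.245902 - 0.204918j.
|P(j1)| = sqrt(Re² + Im²) = 0.3201.
20*log₁₀(0.3201) = -9.89 dB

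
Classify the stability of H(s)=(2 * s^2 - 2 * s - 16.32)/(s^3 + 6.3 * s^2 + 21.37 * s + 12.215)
Denominator: s^3 + 6.3*s^2 + 21.37*s + 12.215 = (s + 0.7)(s^2 + 5.6*s + 17.45). Poles: -0.7, -2.8 + 3.1j, -2.8 - 3.1j. Stable (all poles in LHP)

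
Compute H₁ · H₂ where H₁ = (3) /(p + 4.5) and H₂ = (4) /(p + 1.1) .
Series: H = H₁ · H₂ = (n₁·n₂)/(d₁·d₂).
Num: n₁·n₂ = 12. Den: d₁·d₂ = p^2 + 5.6*p + 4.95.
H(p) = (12)/(p^2 + 5.6*p + 4.95)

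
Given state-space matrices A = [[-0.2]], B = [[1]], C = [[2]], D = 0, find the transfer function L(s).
L(s) = C(sI - A)⁻¹B + D.
Characteristic polynomial det(sI - A) = s + 0.2.
Numerator from C·adj(sI-A)·B + D·det(sI-A) = 2.
L(s) = (2)/(s + 0.2)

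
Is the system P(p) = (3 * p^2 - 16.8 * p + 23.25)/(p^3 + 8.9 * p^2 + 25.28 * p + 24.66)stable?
Denominator: p^3 + 8.9*p^2 + 25.28*p + 24.66 = (p + 4.5)(p^2 + 4.4*p + 5.48). Poles: -2.2 + 0.8j, -2.2 - 0.8j, -4.5. All Re(p)<0: Yes (stable)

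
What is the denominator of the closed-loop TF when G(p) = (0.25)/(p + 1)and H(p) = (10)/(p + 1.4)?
Characteristic poly = G_den * H_den + G_num * H_num = (p^2 + 2.4*p + 1.4) + (2.5) = p^2 + 2.4*p + 3.9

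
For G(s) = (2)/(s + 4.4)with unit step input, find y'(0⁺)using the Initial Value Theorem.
IVT: y'(0⁺) = lim_{s→∞} s²·Y(s) = lim_{s→∞} s·G(s).
deg(num) = 0, deg(den) = 1, relative degree = 1, so s·G(s) → (leading num)/(leading den) = 2/1 = 2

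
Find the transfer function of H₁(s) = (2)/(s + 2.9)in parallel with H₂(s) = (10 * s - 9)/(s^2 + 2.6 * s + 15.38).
Parallel: H = H₁ + H₂ = (n₁·d₂ + n₂·d₁)/(d₁·d₂).
n₁·d₂ = 2*s^2 + 5.2*s + 30.76. n₂·d₁ = 10*s^2 + 20*s - 26.1. Sum = 12*s^2 + 25.2*s + 4.66. d₁·d₂ = s^3 + 5.5*s^2 + 22.92*s + 44.602.
H(s) = (12*s^2 + 25.2*s + 4.66)/(s^3 + 5.5*s^2 + 22.92*s + 44.602)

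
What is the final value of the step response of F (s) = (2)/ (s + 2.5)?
FVT: lim_{t→∞} y(t) = lim_{s→0} s*Y(s) where Y(s) = F(s)/s.
= lim_{s→0} F(s) = F(0) = num(0)/den(0) = 2/2.5 = 0.8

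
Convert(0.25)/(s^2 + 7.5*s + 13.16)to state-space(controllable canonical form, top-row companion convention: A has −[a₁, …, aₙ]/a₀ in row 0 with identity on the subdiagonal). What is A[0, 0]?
Reachable canonical form for den = s^2 + 7.5*s + 13.16: top row of A = -[a₁,a₂,...,aₙ]/a₀, ones on the subdiagonal, zeros elsewhere.
A = [[-7.5, -13.16], [1, 0]].
A[0,0] = -7.5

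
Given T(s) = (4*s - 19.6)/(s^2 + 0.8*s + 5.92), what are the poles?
Set denominator = 0: s^2 + 0.8*s + 5.92 = 0 → Poles: -0.4 + 2.4j, -0.4 - 2.4j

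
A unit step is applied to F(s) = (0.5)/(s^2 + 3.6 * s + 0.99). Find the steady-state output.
FVT: lim_{t→∞} y(t) = lim_{s→0} s*Y(s) where Y(s) = F(s)/s.
= lim_{s→0} F(s) = F(0) = num(0)/den(0) = 0.5/0.99 = 0.5051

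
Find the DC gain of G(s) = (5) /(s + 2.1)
DC gain = G(0) = num(0)/den(0) = 5/2.1 = 2.381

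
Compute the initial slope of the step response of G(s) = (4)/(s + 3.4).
IVT: y'(0⁺) = lim_{s→∞} s²·Y(s) = lim_{s→∞} s·G(s).
deg(num) = 0, deg(den) = 1, relative degree = 1, so s·G(s) → (leading num)/(leading den) = 4/1 = 4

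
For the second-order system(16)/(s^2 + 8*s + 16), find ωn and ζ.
Standard form: ωn²/(s²+2ζωn·s+ωn²).
const=16=ωn² → ωn=4, s coeff=8=2ζωn → ζ=1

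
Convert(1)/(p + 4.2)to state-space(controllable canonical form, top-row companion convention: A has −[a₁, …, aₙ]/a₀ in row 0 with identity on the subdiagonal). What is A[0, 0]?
Reachable canonical form for den = p + 4.2: top row of A = -[a₁,a₂,...,aₙ]/a₀, ones on the subdiagonal, zeros elsewhere.
A = [[-4.2]].
A[0,0] = -4.2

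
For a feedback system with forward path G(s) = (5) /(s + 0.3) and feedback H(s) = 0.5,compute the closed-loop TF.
Closed-loop T = G/(1+GH).
Numerator: G_num * H_den = 5.
Denominator: G_den * H_den + G_num * H_num = (s + 0.3) + (2.5) = s + 2.8.
T(s) = (5)/(s + 2.8)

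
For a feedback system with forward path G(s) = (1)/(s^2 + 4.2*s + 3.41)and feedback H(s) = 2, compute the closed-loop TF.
Closed-loop T = G/(1+GH).
Numerator: G_num * H_den = 1.
Denominator: G_den * H_den + G_num * H_num = (s^2 + 4.2*s + 3.41) + (2) = s^2 + 4.2*s + 5.41.
T(s) = (1)/(s^2 + 4.2*s + 5.41)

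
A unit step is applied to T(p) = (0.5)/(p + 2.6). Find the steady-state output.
FVT: lim_{t→∞} y(t) = lim_{p→0} p*Y(p) where Y(p) = T(p)/p.
= lim_{p→0} T(p) = T(0) = num(0)/den(0) = 0.5/2.6 = 0.1923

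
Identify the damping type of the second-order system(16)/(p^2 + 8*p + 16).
Standard form: ωn²/(p²+2ζωn·p+ωn²) gives ωn=4, ζ=1.
Critically damped (ζ = 1)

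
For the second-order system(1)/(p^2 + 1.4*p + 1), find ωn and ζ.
Standard form: ωn²/(p²+2ζωn·p+ωn²).
const=1=ωn² → ωn=1, p coeff=1.4=2ζωn → ζ=0.7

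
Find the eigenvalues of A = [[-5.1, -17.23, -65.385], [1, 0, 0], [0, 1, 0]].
Eigenvalues solve det(λI - A) = 0.
Characteristic polynomial: λ^3 + 5.1*λ^2 + 17.23*λ + 65.385 = 0.
Factor: (λ + 4.5)(λ^2 + 0.6*λ + 14.53) = 0.
Roots: -0.3 + 3.8j, -0.3 - 3.8j, -4.5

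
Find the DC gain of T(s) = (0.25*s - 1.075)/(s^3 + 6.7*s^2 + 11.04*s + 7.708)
DC gain = T(0) = num(0)/den(0) = -1.075/7.708 = -0.1395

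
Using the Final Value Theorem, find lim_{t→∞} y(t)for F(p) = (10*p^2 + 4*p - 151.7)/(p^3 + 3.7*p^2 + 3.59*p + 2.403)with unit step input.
FVT: lim_{t→∞} y(t) = lim_{p→0} p*Y(p) where Y(p) = F(p)/p.
= lim_{p→0} F(p) = F(0) = num(0)/den(0) = -151.7/2.403 = -63.13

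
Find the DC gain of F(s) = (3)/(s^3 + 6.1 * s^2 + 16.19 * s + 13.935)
DC gain = F(0) = num(0)/den(0) = 3/13.935 = 0.2153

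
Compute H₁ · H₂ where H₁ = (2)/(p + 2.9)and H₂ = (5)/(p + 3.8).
Series: H = H₁ · H₂ = (n₁·n₂)/(d₁·d₂).
Num: n₁·n₂ = 10. Den: d₁·d₂ = p^2 + 6.7*p + 11.02.
H(p) = (10)/(p^2 + 6.7*p + 11.02)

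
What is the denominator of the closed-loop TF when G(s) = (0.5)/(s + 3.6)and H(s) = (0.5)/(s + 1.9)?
Characteristic poly = G_den * H_den + G_num * H_num = (s^2 + 5.5*s + 6.84) + (0.25) = s^2 + 5.5*s + 7.09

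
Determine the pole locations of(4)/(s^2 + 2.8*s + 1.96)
Set denominator = 0: s^2 + 2.8*s + 1.96 = (s + 1.4)(s + 1.4) = 0 → Poles: -1.4, -1.4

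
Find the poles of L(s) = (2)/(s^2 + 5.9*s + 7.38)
Set denominator = 0: s^2 + 5.9*s + 7.38 = (s + 1.8)(s + 4.1) = 0 → Poles: -1.8, -4.1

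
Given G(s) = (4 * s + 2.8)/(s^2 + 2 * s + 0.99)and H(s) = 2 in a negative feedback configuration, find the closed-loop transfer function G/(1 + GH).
Closed-loop T = G/(1+GH).
Numerator: G_num * H_den = 4*s + 2.8.
Denominator: G_den * H_den + G_num * H_num = (s^2 + 2*s + 0.99) + (8*s + 5.6) = s^2 + 10*s + 6.59.
T(s) = (4*s + 2.8)/(s^2 + 10*s + 6.59)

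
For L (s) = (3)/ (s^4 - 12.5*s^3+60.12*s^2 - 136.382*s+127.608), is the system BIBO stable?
Denominator: s^4 - 12.5*s^3 + 60.12*s^2 - 136.382*s + 127.608 = (s - 3.9)(s - 4)(s^2 - 4.6*s + 8.18). Poles: 2.3 + 1.7j, 2.3 - 1.7j, 3.9, 4. All Re(p)<0: No (unstable)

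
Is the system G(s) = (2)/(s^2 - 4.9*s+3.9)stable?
Denominator: s^2 - 4.9*s + 3.9 = (s - 1)(s - 3.9). Poles: 1, 3.9. All Re(p)<0: No (unstable)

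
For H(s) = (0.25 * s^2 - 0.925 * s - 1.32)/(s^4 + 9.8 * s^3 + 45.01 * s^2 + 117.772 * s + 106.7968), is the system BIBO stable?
Denominator: s^4 + 9.8*s^3 + 45.01*s^2 + 117.772*s + 106.7968 = (s + 4.4)(s + 1.6)(s^2 + 3.8*s + 15.17). Poles: -1.6, -1.9 + 3.4j, -1.9 - 3.4j, -4.4. All Re(p)<0: Yes (stable)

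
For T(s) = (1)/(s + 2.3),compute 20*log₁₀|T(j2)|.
Substitute s = j*2: T(j2) = 0.247578 - 0.215285j.
|T(j2)| = sqrt(Re² + Im²) = 0.3281.
20*log₁₀(0.3281) = -9.68 dB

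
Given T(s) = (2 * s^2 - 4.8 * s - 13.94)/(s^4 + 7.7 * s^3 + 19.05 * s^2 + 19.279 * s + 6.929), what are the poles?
Set denominator = 0: s^4 + 7.7*s^3 + 19.05*s^2 + 19.279*s + 6.929 = (s + 4.1)(s + 1)(s + 1.3)(s + 1.3) = 0 → Poles: -1, -1.3, -1.3, -4.1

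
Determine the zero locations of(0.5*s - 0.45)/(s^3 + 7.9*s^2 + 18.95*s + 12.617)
Set numerator = 0: 0.5*s - 0.45 = 0 → Zeros: 0.9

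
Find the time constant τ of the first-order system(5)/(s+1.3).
First-order system: τ = -1/pole. Pole = -1.3. τ = -1/(-1.3) = 0.7692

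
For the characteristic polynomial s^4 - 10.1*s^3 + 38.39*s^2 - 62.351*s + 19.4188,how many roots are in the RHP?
s^4 - 10.1*s^3 + 38.39*s^2 - 62.351*s + 19.4188 = (s - 4.3)(s - 0.4)(s^2 - 5.4*s + 11.29). Poles: 0.4, 2.7 + 2j, 2.7 - 2j, 4.3. RHP poles (Re>0): 4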